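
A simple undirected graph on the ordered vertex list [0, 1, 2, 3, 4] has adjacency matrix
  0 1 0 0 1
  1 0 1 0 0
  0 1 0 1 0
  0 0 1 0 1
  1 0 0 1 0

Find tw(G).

A width-2 tree decomposition is:
Bags: B1 = {0, 3, 4}  B2 = {0, 2, 3}  B3 = {0, 1, 2}
Tree: B1–B2, B2–B3
Each bag holds 3 vertices, so the decomposition has width 2, which upper-bounds the treewidth. For the lower bound, G contains the cycle 0–4–3–2–1–0, so G is not a forest; only forests have treewidth ≤ 1, hence tw(G) ≥ 2. Combining the bounds, tw(G) = 2.

2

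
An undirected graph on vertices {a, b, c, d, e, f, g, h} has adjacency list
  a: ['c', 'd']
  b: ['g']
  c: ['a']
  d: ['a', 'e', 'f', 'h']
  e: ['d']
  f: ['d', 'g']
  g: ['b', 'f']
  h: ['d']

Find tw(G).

A width-1 tree decomposition is:
Bags: B1 = {d, e}  B2 = {d, f}  B3 = {d, h}  B4 = {f, g}  B5 = {b, g}  B6 = {a, d}  B7 = {a, c}
Tree: B1–B2, B2–B3, B2–B4, B4–B5, B3–B6, B6–B7
Every bag has size at most 2, so the width is 2 − 1 = 1 and tw(G) ≤ 1. G has an edge, so its treewidth is at least 1. Therefore the treewidth is 1.

1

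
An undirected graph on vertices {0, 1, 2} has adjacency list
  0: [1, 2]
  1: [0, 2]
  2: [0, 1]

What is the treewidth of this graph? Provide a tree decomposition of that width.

A single bag containing all 3 vertices is trivially a valid decomposition of width 2. On the other hand G contains the 3-clique {0, 1, 2}. A clique must lie in a single bag of any decomposition, so no decomposition can have width below 2. The upper and lower bounds meet at 2, so that is the treewidth.

Treewidth 2.
Bags: B1 = {0, 1, 2}
Tree: (single bag)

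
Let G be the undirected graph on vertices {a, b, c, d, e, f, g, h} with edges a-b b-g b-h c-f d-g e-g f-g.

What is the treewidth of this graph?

1

A width-1 tree decomposition is:
Bags: B1 = {d, g}  B2 = {f, g}  B3 = {b, g}  B4 = {b, h}  B5 = {e, g}  B6 = {c, f}  B7 = {a, b}
Tree: B1–B2, B1–B3, B3–B4, B2–B5, B2–B6, B3–B7
The largest bag has 2 vertices, giving width 1; this decomposition certifies tw(G) ≤ 1. Any graph with an edge has treewidth ≥ 1, and G has the edge d–g. Combining the bounds, tw(G) = 1.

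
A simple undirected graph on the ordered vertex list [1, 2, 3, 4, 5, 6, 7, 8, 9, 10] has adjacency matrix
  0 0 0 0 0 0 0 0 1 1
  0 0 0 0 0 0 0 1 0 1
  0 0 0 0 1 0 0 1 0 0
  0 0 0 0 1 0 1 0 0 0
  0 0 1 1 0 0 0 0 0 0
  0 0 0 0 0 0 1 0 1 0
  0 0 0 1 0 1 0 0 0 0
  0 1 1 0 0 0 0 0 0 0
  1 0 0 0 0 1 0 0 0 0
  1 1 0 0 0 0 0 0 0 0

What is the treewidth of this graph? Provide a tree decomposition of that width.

Treewidth 2.
One optimal decomposition is:
Bags: B1 = {4, 5, 7}  B2 = {5, 6, 7}  B3 = {5, 6, 9}  B4 = {1, 5, 9}  B5 = {1, 5, 10}  B6 = {2, 5, 10}  B7 = {2, 5, 8}  B8 = {3, 5, 8}
Tree: B1–B2, B2–B3, B3–B4, B4–B5, B5–B6, B6–B7, B7–B8

Every bag has size at most 3, so the width is 3 − 1 = 2 and tw(G) ≤ 2. The edges 5–4–7–6–9–1–10–2–8–3–5 form a cycle, so G is not a tree and its treewidth is at least 2. Combining the bounds, tw(G) = 2.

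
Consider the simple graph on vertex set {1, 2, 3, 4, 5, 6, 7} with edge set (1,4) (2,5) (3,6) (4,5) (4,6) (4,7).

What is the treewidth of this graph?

1

A width-1 tree decomposition is:
Bags: B1 = {4, 5}  B2 = {2, 5}  B3 = {1, 4}  B4 = {4, 7}  B5 = {4, 6}  B6 = {3, 6}
Tree: B1–B2, B1–B3, B3–B4, B1–B5, B5–B6
Each bag holds 2 vertices, so the decomposition has width 1, which upper-bounds the treewidth. Any graph with an edge has treewidth ≥ 1, and G has the edge 4–5. Hence tw(G) = 1 exactly.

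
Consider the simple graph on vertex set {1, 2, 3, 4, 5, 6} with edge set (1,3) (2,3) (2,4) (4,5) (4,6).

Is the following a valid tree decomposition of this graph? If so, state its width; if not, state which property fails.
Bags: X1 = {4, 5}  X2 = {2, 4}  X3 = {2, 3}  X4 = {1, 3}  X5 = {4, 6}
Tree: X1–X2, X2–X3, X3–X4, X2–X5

Yes; width 1.

Checking the three conditions: (i) the bags cover all of {1, 2, 3, 4, 5, 6}; (ii) for each edge, some bag contains both endpoints; (iii) the bags containing any fixed vertex form a subtree. All hold, so the decomposition is valid with width 2 − 1 = 1.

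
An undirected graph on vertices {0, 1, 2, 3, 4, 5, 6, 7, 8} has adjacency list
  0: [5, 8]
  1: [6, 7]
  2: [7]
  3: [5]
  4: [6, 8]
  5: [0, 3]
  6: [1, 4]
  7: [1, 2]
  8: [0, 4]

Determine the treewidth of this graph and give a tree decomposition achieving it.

Every bag has size at most 2, so the width is 2 − 1 = 1 and tw(G) ≤ 1. Any graph with an edge has treewidth ≥ 1, and G has the edge 3–5. Hence tw(G) = 1 exactly.

Treewidth 1.
One such decomposition:
Bags: B1 = {3, 5}  B2 = {0, 5}  B3 = {0, 8}  B4 = {4, 8}  B5 = {4, 6}  B6 = {1, 6}  B7 = {1, 7}  B8 = {2, 7}
Tree: B1–B2, B2–B3, B3–B4, B4–B5, B5–B6, B6–B7, B7–B8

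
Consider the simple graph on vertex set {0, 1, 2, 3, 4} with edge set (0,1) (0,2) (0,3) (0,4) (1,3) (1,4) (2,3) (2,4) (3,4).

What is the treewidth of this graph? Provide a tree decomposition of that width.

Treewidth 3.
Bags: B1 = {0, 2, 3, 4}  B2 = {0, 1, 3, 4}
Tree: B1–B2

Each bag holds 4 vertices, so the decomposition has width 3, which upper-bounds the treewidth. On the other hand G contains the 4-clique {0, 1, 3, 4}. A clique must lie in a single bag of any decomposition, so no decomposition can have width below 3. The upper and lower bounds meet at 3, so that is the treewidth.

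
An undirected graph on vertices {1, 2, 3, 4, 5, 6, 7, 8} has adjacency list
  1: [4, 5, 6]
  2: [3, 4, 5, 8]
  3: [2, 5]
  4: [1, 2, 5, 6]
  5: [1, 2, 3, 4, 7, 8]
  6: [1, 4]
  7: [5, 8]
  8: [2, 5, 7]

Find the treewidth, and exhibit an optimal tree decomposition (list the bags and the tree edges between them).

Every bag has size at most 3, so the width is 3 − 1 = 2 and tw(G) ≤ 2. For the lower bound, the 3 vertices {1, 4, 5} are pairwise adjacent, and any tree decomposition puts a clique entirely inside one bag — forcing width ≥ 2. Combining the bounds, tw(G) = 2.

Treewidth 2.
One optimal decomposition is:
Bags: B1 = {2, 5, 8}  B2 = {2, 4, 5}  B3 = {2, 3, 5}  B4 = {1, 4, 5}  B5 = {5, 7, 8}  B6 = {1, 4, 6}
Tree: B1–B2, B1–B3, B2–B4, B1–B5, B4–B6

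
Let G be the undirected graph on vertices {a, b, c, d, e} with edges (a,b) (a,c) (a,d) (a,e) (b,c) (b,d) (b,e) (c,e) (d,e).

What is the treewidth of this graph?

A width-3 tree decomposition is:
Bags: B1 = {a, b, c, e}  B2 = {a, b, d, e}
Tree: B1–B2
The largest bag has 4 vertices, giving width 3; this decomposition certifies tw(G) ≤ 3. On the other hand G contains the 4-clique {a, b, d, e}. A clique must lie in a single bag of any decomposition, so no decomposition can have width below 3. Combining the bounds, tw(G) = 3.

3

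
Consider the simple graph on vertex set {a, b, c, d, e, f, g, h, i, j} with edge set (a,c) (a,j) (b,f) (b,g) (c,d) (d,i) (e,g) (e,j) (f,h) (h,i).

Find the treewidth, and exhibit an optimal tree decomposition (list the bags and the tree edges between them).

Treewidth 2.
One such decomposition:
Bags: B1 = {a, e, j}  B2 = {a, e, g}  B3 = {a, b, g}  B4 = {a, b, f}  B5 = {a, f, h}  B6 = {a, h, i}  B7 = {a, d, i}  B8 = {a, c, d}
Tree: B1–B2, B2–B3, B3–B4, B4–B5, B5–B6, B6–B7, B7–B8

Every bag has size at most 3, so the width is 3 − 1 = 2 and tw(G) ≤ 2. For the lower bound, G contains the cycle a–j–e–g–b–f–h–i–d–c–a, so G is not a forest; only forests have treewidth ≤ 1, hence tw(G) ≥ 2. Combining the bounds, tw(G) = 2.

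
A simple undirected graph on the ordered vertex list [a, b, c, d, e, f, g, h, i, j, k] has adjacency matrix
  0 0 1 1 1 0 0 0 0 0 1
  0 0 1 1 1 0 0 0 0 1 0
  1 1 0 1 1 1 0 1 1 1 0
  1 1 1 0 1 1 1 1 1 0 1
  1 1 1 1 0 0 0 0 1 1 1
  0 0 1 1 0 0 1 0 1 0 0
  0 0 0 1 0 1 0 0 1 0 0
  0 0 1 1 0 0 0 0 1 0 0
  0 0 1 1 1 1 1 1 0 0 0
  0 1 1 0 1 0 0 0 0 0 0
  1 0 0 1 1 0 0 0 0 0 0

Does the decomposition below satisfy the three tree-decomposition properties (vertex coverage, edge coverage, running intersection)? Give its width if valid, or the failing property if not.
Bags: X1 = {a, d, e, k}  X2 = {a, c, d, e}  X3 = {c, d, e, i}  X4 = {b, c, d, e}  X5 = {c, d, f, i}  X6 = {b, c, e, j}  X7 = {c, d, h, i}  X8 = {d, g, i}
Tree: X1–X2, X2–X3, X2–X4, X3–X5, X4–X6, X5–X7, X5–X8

A tree decomposition must satisfy three properties: every vertex lies in some bag; for every edge, both endpoints lie together in some bag; and for every vertex, the bags containing it form a connected subtree. Here edge (f,g) lies in no bag, so the decomposition is invalid.

No — edge (f,g) lies in no bag.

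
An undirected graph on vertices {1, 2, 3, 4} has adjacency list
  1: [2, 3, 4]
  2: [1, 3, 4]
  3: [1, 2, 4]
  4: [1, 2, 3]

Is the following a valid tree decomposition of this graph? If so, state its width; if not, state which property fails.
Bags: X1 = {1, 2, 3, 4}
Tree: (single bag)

Checking the three conditions: (i) the bags cover all of {1, 2, 3, 4}; (ii) for each edge, some bag contains both endpoints; (iii) the bags containing any fixed vertex form a subtree. All hold, so the decomposition is valid with width 4 − 1 = 3.

Yes; width 3.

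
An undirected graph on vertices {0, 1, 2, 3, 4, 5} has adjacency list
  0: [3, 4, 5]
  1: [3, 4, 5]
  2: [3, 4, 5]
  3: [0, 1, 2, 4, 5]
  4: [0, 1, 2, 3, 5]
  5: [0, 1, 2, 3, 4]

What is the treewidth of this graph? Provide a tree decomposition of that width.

Treewidth 3.
One such decomposition:
Bags: B1 = {0, 3, 4, 5}  B2 = {2, 3, 4, 5}  B3 = {1, 3, 4, 5}
Tree: B1–B2, B2–B3

Each bag holds 4 vertices, so the decomposition has width 3, which upper-bounds the treewidth. Conversely, {0, 3, 4, 5} is a clique of size 4, and the vertices of any clique must share a bag in every tree decomposition; so some bag has ≥ 4 vertices and tw(G) ≥ 3. Combining the bounds, tw(G) = 3.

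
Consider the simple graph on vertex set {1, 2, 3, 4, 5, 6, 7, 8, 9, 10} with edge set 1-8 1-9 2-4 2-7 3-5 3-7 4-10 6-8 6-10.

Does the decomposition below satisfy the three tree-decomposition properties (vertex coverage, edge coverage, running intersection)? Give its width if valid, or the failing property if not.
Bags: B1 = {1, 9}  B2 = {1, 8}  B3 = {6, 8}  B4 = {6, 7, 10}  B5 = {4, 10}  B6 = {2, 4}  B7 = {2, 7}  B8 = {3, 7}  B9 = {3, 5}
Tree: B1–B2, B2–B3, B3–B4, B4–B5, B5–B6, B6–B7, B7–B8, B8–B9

No — bags containing vertex 7 are not connected in the tree.

A tree decomposition must satisfy three properties: every vertex lies in some bag; for every edge, both endpoints lie together in some bag; and for every vertex, the bags containing it form a connected subtree. Here bags containing vertex 7 are not connected in the tree, so the decomposition is invalid.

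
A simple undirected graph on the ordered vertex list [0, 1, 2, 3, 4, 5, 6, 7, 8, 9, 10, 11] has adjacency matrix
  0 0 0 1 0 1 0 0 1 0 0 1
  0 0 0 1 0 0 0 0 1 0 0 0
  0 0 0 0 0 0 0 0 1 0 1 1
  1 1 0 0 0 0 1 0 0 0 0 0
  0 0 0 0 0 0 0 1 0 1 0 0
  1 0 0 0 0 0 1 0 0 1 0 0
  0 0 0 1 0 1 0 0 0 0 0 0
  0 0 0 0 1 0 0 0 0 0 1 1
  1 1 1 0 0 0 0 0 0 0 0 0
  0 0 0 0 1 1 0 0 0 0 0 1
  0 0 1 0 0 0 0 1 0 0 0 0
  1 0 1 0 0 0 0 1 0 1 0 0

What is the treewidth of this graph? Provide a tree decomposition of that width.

The largest bag has 4 vertices, giving width 3; this decomposition certifies tw(G) ≤ 3. For the lower bound: the 4 vertex sets {1,3,6}, {8}, {0}, {2,5,9,11} are disjoint, each induces a connected subgraph, and every pair is joined by at least one edge of G. Contracting each set to a single vertex therefore yields K_{4} as a minor, and since treewidth is minor-monotone, tw(G) ≥ tw(K_{4}) = 3. The upper and lower bounds meet at 3, so that is the treewidth.

Treewidth 3.
One optimal decomposition is:
Bags: B1 = {1, 3, 6, 8}  B2 = {0, 3, 6, 8}  B3 = {0, 5, 6, 8}  B4 = {0, 2, 5, 8}  B5 = {0, 2, 5, 11}  B6 = {2, 5, 9, 11}  B7 = {2, 9, 10, 11}  B8 = {7, 9, 10, 11}  B9 = {4, 7, 9, 10}
Tree: B1–B2, B2–B3, B3–B4, B4–B5, B5–B6, B6–B7, B7–B8, B8–B9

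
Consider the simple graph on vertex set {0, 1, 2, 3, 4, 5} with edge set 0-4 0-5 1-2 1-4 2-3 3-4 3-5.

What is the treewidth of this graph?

A width-2 tree decomposition is:
Bags: B1 = {1, 2, 4}  B2 = {2, 3, 4}  B3 = {0, 3, 4}  B4 = {0, 3, 5}
Tree: B1–B2, B2–B3, B3–B4
Each bag holds 3 vertices, so the decomposition has width 2, which upper-bounds the treewidth. Since 1–2–3–4–1 is a cycle in G, G is not acyclic. Forests are exactly the graphs of treewidth ≤ 1, so tw(G) ≥ 2. Combining the bounds, tw(G) = 2.

2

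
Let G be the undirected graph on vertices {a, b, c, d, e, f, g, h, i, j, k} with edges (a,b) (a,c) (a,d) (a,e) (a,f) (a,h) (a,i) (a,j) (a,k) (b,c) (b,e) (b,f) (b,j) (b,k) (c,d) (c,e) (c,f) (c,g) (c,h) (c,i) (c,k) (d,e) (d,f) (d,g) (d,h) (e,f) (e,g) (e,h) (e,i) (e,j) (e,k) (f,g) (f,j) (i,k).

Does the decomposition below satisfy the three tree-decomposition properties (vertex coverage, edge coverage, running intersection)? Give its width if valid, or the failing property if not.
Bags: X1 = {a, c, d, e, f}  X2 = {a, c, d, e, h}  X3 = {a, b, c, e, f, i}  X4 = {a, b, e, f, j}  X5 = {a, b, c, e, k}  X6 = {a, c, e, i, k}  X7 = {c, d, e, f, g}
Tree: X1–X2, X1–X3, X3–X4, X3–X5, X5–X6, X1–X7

No — bags containing vertex i are not connected in the tree.

A tree decomposition must satisfy three properties: every vertex lies in some bag; for every edge, both endpoints lie together in some bag; and for every vertex, the bags containing it form a connected subtree. Here bags containing vertex i are not connected in the tree, so the decomposition is invalid.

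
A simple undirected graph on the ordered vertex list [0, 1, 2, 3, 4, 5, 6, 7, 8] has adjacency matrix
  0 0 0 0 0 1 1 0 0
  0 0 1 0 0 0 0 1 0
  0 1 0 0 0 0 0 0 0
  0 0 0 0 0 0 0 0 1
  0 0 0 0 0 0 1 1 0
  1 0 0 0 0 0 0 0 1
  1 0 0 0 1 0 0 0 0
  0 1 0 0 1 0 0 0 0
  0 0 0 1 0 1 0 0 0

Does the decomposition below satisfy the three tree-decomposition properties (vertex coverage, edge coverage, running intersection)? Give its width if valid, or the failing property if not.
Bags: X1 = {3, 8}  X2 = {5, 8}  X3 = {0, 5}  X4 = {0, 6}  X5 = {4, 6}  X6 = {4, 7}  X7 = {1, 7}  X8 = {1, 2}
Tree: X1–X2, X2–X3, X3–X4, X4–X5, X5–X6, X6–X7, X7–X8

Yes; width 1.

Checking the three conditions: (i) the bags cover all of {0, 1, 2, 3, 4, 5, 6, 7, 8}; (ii) for each edge, some bag contains both endpoints; (iii) the bags containing any fixed vertex form a subtree. All hold, so the decomposition is valid with width 2 − 1 = 1.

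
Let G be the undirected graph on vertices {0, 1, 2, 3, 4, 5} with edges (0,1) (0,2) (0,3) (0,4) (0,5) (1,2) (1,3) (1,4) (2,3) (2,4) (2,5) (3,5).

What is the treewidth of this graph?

3

A width-3 tree decomposition is:
Bags: B1 = {0, 1, 2, 3}  B2 = {0, 1, 2, 4}  B3 = {0, 2, 3, 5}
Tree: B1–B2, B1–B3
Each bag holds 4 vertices, so the decomposition has width 3, which upper-bounds the treewidth. On the other hand G contains the 4-clique {0, 1, 2, 3}. A clique must lie in a single bag of any decomposition, so no decomposition can have width below 3. Therefore the treewidth is 3.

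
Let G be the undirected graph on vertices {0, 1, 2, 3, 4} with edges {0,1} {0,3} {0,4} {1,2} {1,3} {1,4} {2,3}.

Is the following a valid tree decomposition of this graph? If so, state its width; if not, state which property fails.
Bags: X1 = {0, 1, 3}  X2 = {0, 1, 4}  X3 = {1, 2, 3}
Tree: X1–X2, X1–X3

Yes; width 2.

Checking the three conditions: (i) the bags cover all of {0, 1, 2, 3, 4}; (ii) for each edge, some bag contains both endpoints; (iii) the bags containing any fixed vertex form a subtree. All hold, so the decomposition is valid with width 3 − 1 = 2.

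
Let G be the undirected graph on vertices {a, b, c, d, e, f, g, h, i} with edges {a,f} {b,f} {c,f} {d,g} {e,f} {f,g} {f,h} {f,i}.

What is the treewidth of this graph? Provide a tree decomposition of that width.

Every bag has size at most 2, so the width is 2 − 1 = 1 and tw(G) ≤ 1. Since G has at least one edge (e.g. f–g), it is not an edgeless graph, so tw(G) ≥ 1. Combining the bounds, tw(G) = 1.

Treewidth 1.
One such decomposition:
Bags: B1 = {f, g}  B2 = {e, f}  B3 = {a, f}  B4 = {d, g}  B5 = {c, f}  B6 = {f, i}  B7 = {f, h}  B8 = {b, f}
Tree: B1–B2, B1–B3, B1–B4, B1–B5, B3–B6, B5–B7, B2–B8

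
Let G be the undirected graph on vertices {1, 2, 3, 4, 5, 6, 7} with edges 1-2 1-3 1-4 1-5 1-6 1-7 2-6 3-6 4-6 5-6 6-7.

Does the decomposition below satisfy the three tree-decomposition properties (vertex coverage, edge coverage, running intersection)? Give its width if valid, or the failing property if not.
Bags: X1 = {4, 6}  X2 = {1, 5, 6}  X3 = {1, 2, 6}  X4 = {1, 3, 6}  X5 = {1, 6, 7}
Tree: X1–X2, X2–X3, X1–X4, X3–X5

A tree decomposition must satisfy three properties: every vertex lies in some bag; for every edge, both endpoints lie together in some bag; and for every vertex, the bags containing it form a connected subtree. Here edge (1,4) lies in no bag, so the decomposition is invalid.

No — edge (1,4) lies in no bag.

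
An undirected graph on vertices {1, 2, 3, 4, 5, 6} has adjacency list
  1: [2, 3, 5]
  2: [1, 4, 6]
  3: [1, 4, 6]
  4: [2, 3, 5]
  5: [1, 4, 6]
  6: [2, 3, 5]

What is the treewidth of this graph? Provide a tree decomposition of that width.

Treewidth 3.
One such decomposition:
Bags: B1 = {1, 3, 4, 6}  B2 = {1, 2, 4, 6}  B3 = {1, 4, 5, 6}
Tree: B1–B2, B2–B3

Every bag has size at most 4, so the width is 4 − 1 = 3 and tw(G) ≤ 3. For the lower bound: the 4 vertex sets {1,3}, {2,6}, {4}, {5} are disjoint, each induces a connected subgraph, and every pair is joined by at least one edge of G. Contracting each set to a single vertex therefore yields K_{4} as a minor, and since treewidth is minor-monotone, tw(G) ≥ tw(K_{4}) = 3. The upper and lower bounds meet at 3, so that is the treewidth.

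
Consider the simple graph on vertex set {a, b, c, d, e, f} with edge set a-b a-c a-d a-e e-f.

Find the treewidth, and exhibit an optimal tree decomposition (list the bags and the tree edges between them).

Treewidth 1.
Bags: B1 = {a, d}  B2 = {a, b}  B3 = {a, e}  B4 = {a, c}  B5 = {e, f}
Tree: B1–B2, B2–B3, B1–B4, B3–B5

The largest bag has 2 vertices, giving width 1; this decomposition certifies tw(G) ≤ 1. Any graph with an edge has treewidth ≥ 1, and G has the edge d–a. Therefore the treewidth is 1.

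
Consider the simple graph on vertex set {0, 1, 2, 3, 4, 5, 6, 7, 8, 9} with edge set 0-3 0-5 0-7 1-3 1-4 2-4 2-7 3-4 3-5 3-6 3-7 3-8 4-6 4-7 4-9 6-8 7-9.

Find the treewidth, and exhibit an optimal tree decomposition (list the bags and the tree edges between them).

Treewidth 2.
Bags: B1 = {3, 4, 7}  B2 = {0, 3, 7}  B3 = {3, 4, 6}  B4 = {1, 3, 4}  B5 = {2, 4, 7}  B6 = {4, 7, 9}  B7 = {0, 3, 5}  B8 = {3, 6, 8}
Tree: B1–B2, B1–B3, B3–B4, B1–B5, B5–B6, B2–B7, B3–B8

Every bag has size at most 3, so the width is 3 − 1 = 2 and tw(G) ≤ 2. For the lower bound, the 3 vertices {4, 7, 9} are pairwise adjacent, and any tree decomposition puts a clique entirely inside one bag — forcing width ≥ 2. Combining the bounds, tw(G) = 2.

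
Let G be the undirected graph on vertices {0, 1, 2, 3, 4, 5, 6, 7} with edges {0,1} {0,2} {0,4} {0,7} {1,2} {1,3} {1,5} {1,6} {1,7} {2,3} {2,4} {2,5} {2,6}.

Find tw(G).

A width-2 tree decomposition is:
Bags: B1 = {0, 1, 2}  B2 = {0, 2, 4}  B3 = {1, 2, 3}  B4 = {0, 1, 7}  B5 = {1, 2, 6}  B6 = {1, 2, 5}
Tree: B1–B2, B1–B3, B1–B4, B1–B5, B3–B6
Every bag has size at most 3, so the width is 3 − 1 = 2 and tw(G) ≤ 2. On the other hand G contains the 3-clique {0, 1, 2}. A clique must lie in a single bag of any decomposition, so no decomposition can have width below 2. Hence tw(G) = 2 exactly.

2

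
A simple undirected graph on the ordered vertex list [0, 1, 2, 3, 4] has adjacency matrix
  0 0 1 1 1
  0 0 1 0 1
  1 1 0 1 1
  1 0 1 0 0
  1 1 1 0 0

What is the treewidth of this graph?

2

A width-2 tree decomposition is:
Bags: B1 = {0, 2, 4}  B2 = {1, 2, 4}  B3 = {0, 2, 3}
Tree: B1–B2, B1–B3
Every bag has size at most 3, so the width is 3 − 1 = 2 and tw(G) ≤ 2. For the lower bound, the 3 vertices {0, 2, 3} are pairwise adjacent, and any tree decomposition puts a clique entirely inside one bag — forcing width ≥ 2. Hence tw(G) = 2 exactly.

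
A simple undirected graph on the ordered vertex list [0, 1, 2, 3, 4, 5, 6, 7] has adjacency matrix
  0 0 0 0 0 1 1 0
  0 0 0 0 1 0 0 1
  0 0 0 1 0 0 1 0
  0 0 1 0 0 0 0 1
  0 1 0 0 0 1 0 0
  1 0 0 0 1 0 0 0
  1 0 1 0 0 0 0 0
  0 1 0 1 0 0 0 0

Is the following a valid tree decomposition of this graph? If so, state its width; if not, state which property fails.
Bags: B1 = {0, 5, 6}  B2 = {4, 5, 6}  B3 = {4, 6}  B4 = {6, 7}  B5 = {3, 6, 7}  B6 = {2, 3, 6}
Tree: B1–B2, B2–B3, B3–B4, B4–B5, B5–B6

No — vertex 1 appears in no bag.

A tree decomposition must satisfy three properties: every vertex lies in some bag; for every edge, both endpoints lie together in some bag; and for every vertex, the bags containing it form a connected subtree. Here vertex 1 appears in no bag, so the decomposition is invalid.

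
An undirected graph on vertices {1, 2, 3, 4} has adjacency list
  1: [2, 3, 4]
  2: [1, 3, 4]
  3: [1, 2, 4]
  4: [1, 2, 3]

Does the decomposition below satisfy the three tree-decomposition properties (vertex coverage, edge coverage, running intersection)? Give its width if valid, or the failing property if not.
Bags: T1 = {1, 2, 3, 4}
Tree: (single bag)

Yes; width 3.

Checking the three conditions: (i) the bags cover all of {1, 2, 3, 4}; (ii) for each edge, some bag contains both endpoints; (iii) the bags containing any fixed vertex form a subtree. All hold, so the decomposition is valid with width 4 − 1 = 3.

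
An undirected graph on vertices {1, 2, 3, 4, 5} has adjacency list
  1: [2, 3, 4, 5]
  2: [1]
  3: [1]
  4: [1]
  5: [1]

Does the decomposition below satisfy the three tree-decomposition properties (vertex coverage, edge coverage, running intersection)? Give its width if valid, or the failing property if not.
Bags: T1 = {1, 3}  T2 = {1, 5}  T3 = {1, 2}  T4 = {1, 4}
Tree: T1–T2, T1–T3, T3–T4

Yes; width 1.

Every vertex of G appears in some bag (union = {1, 2, 3, 4, 5}); every edge is covered by a bag; and for each vertex v the set of bags containing v is connected in the bag tree. The decomposition is therefore valid. The largest bag has 2 vertices, so the width is 1.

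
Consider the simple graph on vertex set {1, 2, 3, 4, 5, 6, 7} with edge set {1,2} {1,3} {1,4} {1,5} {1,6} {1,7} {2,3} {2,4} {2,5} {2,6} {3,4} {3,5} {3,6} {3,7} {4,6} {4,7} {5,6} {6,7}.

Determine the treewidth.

4

A width-4 tree decomposition is:
Bags: B1 = {1, 3, 4, 6, 7}  B2 = {1, 2, 3, 4, 6}  B3 = {1, 2, 3, 5, 6}
Tree: B1–B2, B2–B3
Each bag holds 5 vertices, so the decomposition has width 4, which upper-bounds the treewidth. Conversely, {1, 2, 3, 4, 6} is a clique of size 5, and the vertices of any clique must share a bag in every tree decomposition; so some bag has ≥ 5 vertices and tw(G) ≥ 4. Therefore the treewidth is 4.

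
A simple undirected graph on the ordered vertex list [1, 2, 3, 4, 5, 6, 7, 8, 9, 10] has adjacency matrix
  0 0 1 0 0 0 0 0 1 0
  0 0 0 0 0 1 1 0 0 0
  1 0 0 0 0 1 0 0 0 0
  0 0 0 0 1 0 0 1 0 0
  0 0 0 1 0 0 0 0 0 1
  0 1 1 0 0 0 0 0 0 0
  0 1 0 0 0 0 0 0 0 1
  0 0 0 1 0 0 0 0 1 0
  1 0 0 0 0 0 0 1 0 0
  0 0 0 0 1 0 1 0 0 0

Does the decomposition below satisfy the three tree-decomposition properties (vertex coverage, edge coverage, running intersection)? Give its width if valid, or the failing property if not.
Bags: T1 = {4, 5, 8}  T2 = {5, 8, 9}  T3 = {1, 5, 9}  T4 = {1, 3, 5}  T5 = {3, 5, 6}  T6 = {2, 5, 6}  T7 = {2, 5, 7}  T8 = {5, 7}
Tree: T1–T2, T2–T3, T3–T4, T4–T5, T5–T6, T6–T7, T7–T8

No — vertex 10 appears in no bag.

A tree decomposition must satisfy three properties: every vertex lies in some bag; for every edge, both endpoints lie together in some bag; and for every vertex, the bags containing it form a connected subtree. Here vertex 10 appears in no bag, so the decomposition is invalid.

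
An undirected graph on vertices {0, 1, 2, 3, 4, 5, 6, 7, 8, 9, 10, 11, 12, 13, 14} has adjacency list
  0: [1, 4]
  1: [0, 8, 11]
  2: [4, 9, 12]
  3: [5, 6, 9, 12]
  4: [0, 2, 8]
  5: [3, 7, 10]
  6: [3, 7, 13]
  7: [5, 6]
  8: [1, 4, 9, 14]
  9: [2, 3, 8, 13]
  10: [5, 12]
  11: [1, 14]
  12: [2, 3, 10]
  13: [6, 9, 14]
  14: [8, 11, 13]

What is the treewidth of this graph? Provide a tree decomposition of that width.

Treewidth 3.
One optimal decomposition is:
Bags: B1 = {5, 7, 10, 12}  B2 = {3, 5, 7, 12}  B3 = {3, 6, 7, 12}  B4 = {2, 3, 6, 12}  B5 = {2, 3, 6, 9}  B6 = {2, 6, 9, 13}  B7 = {2, 4, 9, 13}  B8 = {4, 8, 9, 13}  B9 = {4, 8, 13, 14}  B10 = {0, 4, 8, 14}  B11 = {0, 1, 8, 14}  B12 = {0, 1, 11, 14}
Tree: B1–B2, B2–B3, B3–B4, B4–B5, B5–B6, B6–B7, B7–B8, B8–B9, B9–B10, B10–B11, B11–B12

Each bag holds 4 vertices, so the decomposition has width 3, which upper-bounds the treewidth. For the lower bound: the 4 vertex sets {5,7,10}, {12}, {3}, {2,6,9,13} are disjoint, each induces a connected subgraph, and every pair is joined by at least one edge of G. Contracting each set to a single vertex therefore yields K_{4} as a minor, and since treewidth is minor-monotone, tw(G) ≥ tw(K_{4}) = 3. Therefore the treewidth is 3.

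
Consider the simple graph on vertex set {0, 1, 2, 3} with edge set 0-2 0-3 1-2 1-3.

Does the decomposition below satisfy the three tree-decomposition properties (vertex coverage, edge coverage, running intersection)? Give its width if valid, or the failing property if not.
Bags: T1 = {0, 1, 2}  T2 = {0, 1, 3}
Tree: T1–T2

Yes; width 2.

Every vertex of G appears in some bag (union = {0, 1, 2, 3}); every edge is covered by a bag; and for each vertex v the set of bags containing v is connected in the bag tree. The decomposition is therefore valid. The largest bag has 3 vertices, so the width is 2.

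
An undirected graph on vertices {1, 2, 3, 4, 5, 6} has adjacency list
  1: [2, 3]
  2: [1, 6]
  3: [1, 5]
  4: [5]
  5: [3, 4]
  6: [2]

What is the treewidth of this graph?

A width-1 tree decomposition is:
Bags: B1 = {4, 5}  B2 = {3, 5}  B3 = {1, 3}  B4 = {1, 2}  B5 = {2, 6}
Tree: B1–B2, B2–B3, B3–B4, B4–B5
The largest bag has 2 vertices, giving width 1; this decomposition certifies tw(G) ≤ 1. Since G has at least one edge (e.g. 4–5), it is not an edgeless graph, so tw(G) ≥ 1. The upper and lower bounds meet at 1, so that is the treewidth.

1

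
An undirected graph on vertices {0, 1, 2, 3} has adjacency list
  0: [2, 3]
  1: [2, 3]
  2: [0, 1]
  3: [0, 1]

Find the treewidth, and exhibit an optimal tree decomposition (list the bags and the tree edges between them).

Treewidth 2.
One optimal decomposition is:
Bags: B1 = {0, 2, 3}  B2 = {1, 2, 3}
Tree: B1–B2

Each bag holds 3 vertices, so the decomposition has width 2, which upper-bounds the treewidth. Since 3–0–2–1–3 is a cycle in G, G is not acyclic. Forests are exactly the graphs of treewidth ≤ 1, so tw(G) ≥ 2. The upper and lower bounds meet at 2, so that is the treewidth.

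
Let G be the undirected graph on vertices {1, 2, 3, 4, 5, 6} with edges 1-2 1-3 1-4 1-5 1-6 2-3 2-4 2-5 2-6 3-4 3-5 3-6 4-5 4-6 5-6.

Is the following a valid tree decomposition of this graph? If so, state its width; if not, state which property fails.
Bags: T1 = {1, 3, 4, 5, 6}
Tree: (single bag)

A tree decomposition must satisfy three properties: every vertex lies in some bag; for every edge, both endpoints lie together in some bag; and for every vertex, the bags containing it form a connected subtree. Here vertex 2 appears in no bag, so the decomposition is invalid.

No — vertex 2 appears in no bag.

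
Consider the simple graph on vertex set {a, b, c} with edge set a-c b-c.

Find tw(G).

A width-1 tree decomposition is:
Bags: B1 = {b, c}  B2 = {a, c}
Tree: B1–B2
Every bag has size at most 2, so the width is 2 − 1 = 1 and tw(G) ≤ 1. Any graph with an edge has treewidth ≥ 1, and G has the edge b–c. Therefore the treewidth is 1.

1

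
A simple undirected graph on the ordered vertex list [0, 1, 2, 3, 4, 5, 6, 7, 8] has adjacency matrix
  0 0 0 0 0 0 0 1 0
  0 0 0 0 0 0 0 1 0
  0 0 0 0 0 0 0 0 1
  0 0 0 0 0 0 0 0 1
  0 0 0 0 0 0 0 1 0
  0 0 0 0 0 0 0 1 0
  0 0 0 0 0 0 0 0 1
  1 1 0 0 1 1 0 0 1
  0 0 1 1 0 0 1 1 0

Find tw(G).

1

A width-1 tree decomposition is:
Bags: B1 = {7, 8}  B2 = {5, 7}  B3 = {0, 7}  B4 = {2, 8}  B5 = {6, 8}  B6 = {3, 8}  B7 = {1, 7}  B8 = {4, 7}
Tree: B1–B2, B1–B3, B1–B4, B4–B5, B4–B6, B2–B7, B3–B8
Every bag has size at most 2, so the width is 2 − 1 = 1 and tw(G) ≤ 1. Any graph with an edge has treewidth ≥ 1, and G has the edge 8–7. The upper and lower bounds meet at 1, so that is the treewidth.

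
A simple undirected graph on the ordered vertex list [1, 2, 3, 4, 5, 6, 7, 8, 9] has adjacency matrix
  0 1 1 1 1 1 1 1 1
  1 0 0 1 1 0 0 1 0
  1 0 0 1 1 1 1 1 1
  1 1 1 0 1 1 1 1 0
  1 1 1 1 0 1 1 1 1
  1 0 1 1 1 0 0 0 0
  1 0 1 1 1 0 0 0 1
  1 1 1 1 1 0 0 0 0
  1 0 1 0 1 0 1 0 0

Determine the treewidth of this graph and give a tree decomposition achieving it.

Every bag has size at most 5, so the width is 5 − 1 = 4 and tw(G) ≤ 4. On the other hand G contains the 5-clique {1, 2, 4, 5, 8}. A clique must lie in a single bag of any decomposition, so no decomposition can have width below 4. Hence tw(G) = 4 exactly.

Treewidth 4.
One such decomposition:
Bags: B1 = {1, 3, 4, 5, 7}  B2 = {1, 3, 4, 5, 8}  B3 = {1, 2, 4, 5, 8}  B4 = {1, 3, 4, 5, 6}  B5 = {1, 3, 5, 7, 9}
Tree: B1–B2, B2–B3, B1–B4, B1–B5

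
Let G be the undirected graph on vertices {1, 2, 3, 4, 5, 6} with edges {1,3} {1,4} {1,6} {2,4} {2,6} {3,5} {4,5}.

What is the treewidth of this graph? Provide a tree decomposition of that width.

Treewidth 2.
One optimal decomposition is:
Bags: B1 = {3, 4, 5}  B2 = {1, 3, 4}  B3 = {1, 2, 4}  B4 = {1, 2, 6}
Tree: B1–B2, B2–B3, B3–B4

The largest bag has 3 vertices, giving width 2; this decomposition certifies tw(G) ≤ 2. For the lower bound, G contains the cycle 5–3–1–4–5, so G is not a forest; only forests have treewidth ≤ 1, hence tw(G) ≥ 2. Hence tw(G) = 2 exactly.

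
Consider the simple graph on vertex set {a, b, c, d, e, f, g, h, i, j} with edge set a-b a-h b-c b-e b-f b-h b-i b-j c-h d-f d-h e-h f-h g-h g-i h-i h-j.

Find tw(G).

2

A width-2 tree decomposition is:
Bags: B1 = {b, e, h}  B2 = {b, f, h}  B3 = {b, h, i}  B4 = {d, f, h}  B5 = {a, b, h}  B6 = {b, c, h}  B7 = {b, h, j}  B8 = {g, h, i}
Tree: B1–B2, B1–B3, B2–B4, B2–B5, B5–B6, B6–B7, B3–B8
The largest bag has 3 vertices, giving width 2; this decomposition certifies tw(G) ≤ 2. Conversely, {d, f, h} is a clique of size 3, and the vertices of any clique must share a bag in every tree decomposition; so some bag has ≥ 3 vertices and tw(G) ≥ 2. Therefore the treewidth is 2.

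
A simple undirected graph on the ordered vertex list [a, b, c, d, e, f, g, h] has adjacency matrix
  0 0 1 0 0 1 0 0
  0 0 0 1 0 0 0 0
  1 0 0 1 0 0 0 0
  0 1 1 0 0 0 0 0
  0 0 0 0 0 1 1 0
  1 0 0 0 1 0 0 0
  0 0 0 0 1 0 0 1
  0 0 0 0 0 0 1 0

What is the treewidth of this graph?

1

A width-1 tree decomposition is:
Bags: B1 = {b, d}  B2 = {c, d}  B3 = {a, c}  B4 = {a, f}  B5 = {e, f}  B6 = {e, g}  B7 = {g, h}
Tree: B1–B2, B2–B3, B3–B4, B4–B5, B5–B6, B6–B7
Each bag holds 2 vertices, so the decomposition has width 1, which upper-bounds the treewidth. Since G has at least one edge (e.g. b–d), it is not an edgeless graph, so tw(G) ≥ 1. Therefore the treewidth is 1.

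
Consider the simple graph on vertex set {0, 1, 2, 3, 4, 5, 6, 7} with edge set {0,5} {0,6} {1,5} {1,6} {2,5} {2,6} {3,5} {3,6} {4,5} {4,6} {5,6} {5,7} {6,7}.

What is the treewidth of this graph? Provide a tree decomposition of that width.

Treewidth 2.
One such decomposition:
Bags: B1 = {3, 5, 6}  B2 = {0, 5, 6}  B3 = {2, 5, 6}  B4 = {4, 5, 6}  B5 = {5, 6, 7}  B6 = {1, 5, 6}
Tree: B1–B2, B1–B3, B1–B4, B2–B5, B3–B6

Each bag holds 3 vertices, so the decomposition has width 2, which upper-bounds the treewidth. On the other hand G contains the 3-clique {0, 5, 6}. A clique must lie in a single bag of any decomposition, so no decomposition can have width below 2. Hence tw(G) = 2 exactly.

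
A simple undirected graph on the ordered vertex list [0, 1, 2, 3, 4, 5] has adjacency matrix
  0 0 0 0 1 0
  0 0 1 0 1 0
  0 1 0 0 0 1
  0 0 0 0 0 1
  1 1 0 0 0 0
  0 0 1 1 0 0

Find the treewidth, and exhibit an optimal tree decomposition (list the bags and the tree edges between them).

Treewidth 1.
One such decomposition:
Bags: B1 = {0, 4}  B2 = {1, 4}  B3 = {1, 2}  B4 = {2, 5}  B5 = {3, 5}
Tree: B1–B2, B2–B3, B3–B4, B4–B5

The largest bag has 2 vertices, giving width 1; this decomposition certifies tw(G) ≤ 1. G has an edge, so its treewidth is at least 1. Therefore the treewidth is 1.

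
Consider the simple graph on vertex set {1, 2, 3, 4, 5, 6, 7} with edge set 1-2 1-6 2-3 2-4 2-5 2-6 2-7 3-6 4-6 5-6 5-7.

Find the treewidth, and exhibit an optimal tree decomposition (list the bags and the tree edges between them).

Every bag has size at most 3, so the width is 3 − 1 = 2 and tw(G) ≤ 2. On the other hand G contains the 3-clique {1, 2, 6}. A clique must lie in a single bag of any decomposition, so no decomposition can have width below 2. Hence tw(G) = 2 exactly.

Treewidth 2.
One optimal decomposition is:
Bags: B1 = {2, 4, 6}  B2 = {1, 2, 6}  B3 = {2, 5, 6}  B4 = {2, 3, 6}  B5 = {2, 5, 7}
Tree: B1–B2, B2–B3, B3–B4, B3–B5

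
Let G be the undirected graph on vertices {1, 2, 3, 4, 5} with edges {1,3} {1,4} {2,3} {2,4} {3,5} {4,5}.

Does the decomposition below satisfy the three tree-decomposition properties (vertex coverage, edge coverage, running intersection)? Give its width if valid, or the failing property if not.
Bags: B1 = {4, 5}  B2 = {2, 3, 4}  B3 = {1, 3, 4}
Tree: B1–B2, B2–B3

No — edge (3,5) lies in no bag.

A tree decomposition must satisfy three properties: every vertex lies in some bag; for every edge, both endpoints lie together in some bag; and for every vertex, the bags containing it form a connected subtree. Here edge (3,5) lies in no bag, so the decomposition is invalid.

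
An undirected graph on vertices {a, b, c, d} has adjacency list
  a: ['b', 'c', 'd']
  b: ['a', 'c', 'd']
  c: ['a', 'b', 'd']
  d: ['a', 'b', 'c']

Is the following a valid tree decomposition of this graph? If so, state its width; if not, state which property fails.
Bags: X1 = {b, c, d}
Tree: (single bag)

No — vertex a appears in no bag.

A tree decomposition must satisfy three properties: every vertex lies in some bag; for every edge, both endpoints lie together in some bag; and for every vertex, the bags containing it form a connected subtree. Here vertex a appears in no bag, so the decomposition is invalid.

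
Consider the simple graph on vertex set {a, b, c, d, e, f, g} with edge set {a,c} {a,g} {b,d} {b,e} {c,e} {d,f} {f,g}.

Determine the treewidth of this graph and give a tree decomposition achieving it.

Each bag holds 3 vertices, so the decomposition has width 2, which upper-bounds the treewidth. Since g–f–d–b–e–c–a–g is a cycle in G, G is not acyclic. Forests are exactly the graphs of treewidth ≤ 1, so tw(G) ≥ 2. The upper and lower bounds meet at 2, so that is the treewidth.

Treewidth 2.
One such decomposition:
Bags: B1 = {d, f, g}  B2 = {b, d, g}  B3 = {b, e, g}  B4 = {c, e, g}  B5 = {a, c, g}
Tree: B1–B2, B2–B3, B3–B4, B4–B5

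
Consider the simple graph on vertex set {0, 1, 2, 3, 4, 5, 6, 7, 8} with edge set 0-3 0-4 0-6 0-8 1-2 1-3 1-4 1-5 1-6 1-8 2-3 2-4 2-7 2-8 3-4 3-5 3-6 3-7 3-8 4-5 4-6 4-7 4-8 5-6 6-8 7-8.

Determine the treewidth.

4

A width-4 tree decomposition is:
Bags: B1 = {1, 3, 4, 6, 8}  B2 = {0, 3, 4, 6, 8}  B3 = {1, 2, 3, 4, 8}  B4 = {2, 3, 4, 7, 8}  B5 = {1, 3, 4, 5, 6}
Tree: B1–B2, B1–B3, B3–B4, B1–B5
The largest bag has 5 vertices, giving width 4; this decomposition certifies tw(G) ≤ 4. For the lower bound, the 5 vertices {0, 3, 4, 6, 8} are pairwise adjacent, and any tree decomposition puts a clique entirely inside one bag — forcing width ≥ 4. Combining the bounds, tw(G) = 4.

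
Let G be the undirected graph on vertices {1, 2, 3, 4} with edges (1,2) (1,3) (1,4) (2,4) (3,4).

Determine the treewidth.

A width-2 tree decomposition is:
Bags: B1 = {1, 3, 4}  B2 = {1, 2, 4}
Tree: B1–B2
The largest bag has 3 vertices, giving width 2; this decomposition certifies tw(G) ≤ 2. Conversely, {1, 2, 4} is a clique of size 3, and the vertices of any clique must share a bag in every tree decomposition; so some bag has ≥ 3 vertices and tw(G) ≥ 2. The upper and lower bounds meet at 2, so that is the treewidth.

2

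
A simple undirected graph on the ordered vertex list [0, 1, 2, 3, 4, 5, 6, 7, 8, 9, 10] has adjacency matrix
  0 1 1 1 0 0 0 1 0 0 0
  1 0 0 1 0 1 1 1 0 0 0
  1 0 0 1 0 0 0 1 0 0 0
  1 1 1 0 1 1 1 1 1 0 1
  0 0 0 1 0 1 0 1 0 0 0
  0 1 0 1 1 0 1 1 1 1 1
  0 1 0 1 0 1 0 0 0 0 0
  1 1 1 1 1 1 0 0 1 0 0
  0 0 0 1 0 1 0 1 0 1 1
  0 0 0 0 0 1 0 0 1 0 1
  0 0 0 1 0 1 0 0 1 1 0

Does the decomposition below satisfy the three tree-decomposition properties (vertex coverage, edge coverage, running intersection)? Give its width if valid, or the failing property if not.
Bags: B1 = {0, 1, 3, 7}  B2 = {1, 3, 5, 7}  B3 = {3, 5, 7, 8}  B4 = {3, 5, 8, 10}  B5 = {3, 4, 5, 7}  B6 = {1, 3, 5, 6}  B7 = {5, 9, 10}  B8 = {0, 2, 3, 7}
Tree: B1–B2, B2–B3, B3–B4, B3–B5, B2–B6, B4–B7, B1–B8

No — edge (8,9) lies in no bag.

A tree decomposition must satisfy three properties: every vertex lies in some bag; for every edge, both endpoints lie together in some bag; and for every vertex, the bags containing it form a connected subtree. Here edge (8,9) lies in no bag, so the decomposition is invalid.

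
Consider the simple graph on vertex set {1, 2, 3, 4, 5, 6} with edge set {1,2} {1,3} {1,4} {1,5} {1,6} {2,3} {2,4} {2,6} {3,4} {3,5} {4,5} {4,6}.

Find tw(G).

3

A width-3 tree decomposition is:
Bags: B1 = {1, 2, 3, 4}  B2 = {1, 2, 4, 6}  B3 = {1, 3, 4, 5}
Tree: B1–B2, B1–B3
The largest bag has 4 vertices, giving width 3; this decomposition certifies tw(G) ≤ 3. For the lower bound, the 4 vertices {1, 2, 3, 4} are pairwise adjacent, and any tree decomposition puts a clique entirely inside one bag — forcing width ≥ 3. The upper and lower bounds meet at 3, so that is the treewidth.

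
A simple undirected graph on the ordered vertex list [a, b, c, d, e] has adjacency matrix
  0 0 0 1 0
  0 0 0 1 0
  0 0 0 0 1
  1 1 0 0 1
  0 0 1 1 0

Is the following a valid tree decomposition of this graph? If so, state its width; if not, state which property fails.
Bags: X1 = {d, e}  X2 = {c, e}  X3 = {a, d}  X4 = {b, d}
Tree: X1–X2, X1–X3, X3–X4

Yes; width 1.

Checking the three conditions: (i) the bags cover all of {a, b, c, d, e}; (ii) for each edge, some bag contains both endpoints; (iii) the bags containing any fixed vertex form a subtree. All hold, so the decomposition is valid with width 2 − 1 = 1.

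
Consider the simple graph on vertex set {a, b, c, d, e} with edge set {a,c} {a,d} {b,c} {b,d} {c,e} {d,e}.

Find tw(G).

2

A width-2 tree decomposition is:
Bags: B1 = {a, c, d}  B2 = {b, c, d}  B3 = {c, d, e}
Tree: B1–B2, B2–B3
The largest bag has 3 vertices, giving width 2; this decomposition certifies tw(G) ≤ 2. For the lower bound, G contains the cycle a–c–b–d–a, so G is not a forest; only forests have treewidth ≤ 1, hence tw(G) ≥ 2. The upper and lower bounds meet at 2, so that is the treewidth.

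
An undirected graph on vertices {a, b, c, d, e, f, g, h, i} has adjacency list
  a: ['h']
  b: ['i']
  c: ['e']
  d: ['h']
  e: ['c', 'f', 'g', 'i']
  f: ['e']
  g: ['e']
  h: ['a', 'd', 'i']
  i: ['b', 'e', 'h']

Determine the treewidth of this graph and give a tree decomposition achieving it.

Treewidth 1.
One such decomposition:
Bags: B1 = {e, i}  B2 = {e, g}  B3 = {e, f}  B4 = {b, i}  B5 = {h, i}  B6 = {a, h}  B7 = {d, h}  B8 = {c, e}
Tree: B1–B2, B1–B3, B1–B4, B1–B5, B5–B6, B6–B7, B3–B8

Each bag holds 2 vertices, so the decomposition has width 1, which upper-bounds the treewidth. Since G has at least one edge (e.g. i–e), it is not an edgeless graph, so tw(G) ≥ 1. Hence tw(G) = 1 exactly.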